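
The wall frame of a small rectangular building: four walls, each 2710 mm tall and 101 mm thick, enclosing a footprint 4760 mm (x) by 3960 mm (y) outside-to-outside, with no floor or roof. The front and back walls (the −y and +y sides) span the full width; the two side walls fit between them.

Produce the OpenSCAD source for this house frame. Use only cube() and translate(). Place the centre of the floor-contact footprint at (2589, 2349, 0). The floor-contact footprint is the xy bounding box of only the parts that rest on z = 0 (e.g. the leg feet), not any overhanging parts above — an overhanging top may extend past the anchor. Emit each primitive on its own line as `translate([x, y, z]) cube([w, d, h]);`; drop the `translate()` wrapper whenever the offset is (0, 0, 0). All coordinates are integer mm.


translate([209, 369, 0]) cube([4760, 101, 2710]);
translate([209, 4228, 0]) cube([4760, 101, 2710]);
translate([209, 470, 0]) cube([101, 3758, 2710]);
translate([4868, 470, 0]) cube([101, 3758, 2710]);


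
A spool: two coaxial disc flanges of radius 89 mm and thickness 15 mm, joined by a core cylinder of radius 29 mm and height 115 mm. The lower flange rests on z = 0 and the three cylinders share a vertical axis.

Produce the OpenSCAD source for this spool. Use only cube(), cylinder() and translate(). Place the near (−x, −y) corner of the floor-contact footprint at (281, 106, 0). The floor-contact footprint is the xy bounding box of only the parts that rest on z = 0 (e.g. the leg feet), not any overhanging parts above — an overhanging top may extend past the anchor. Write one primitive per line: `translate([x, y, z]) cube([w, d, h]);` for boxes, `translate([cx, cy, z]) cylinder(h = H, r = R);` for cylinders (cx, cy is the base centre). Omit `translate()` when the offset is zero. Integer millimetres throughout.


translate([370, 195, 0]) cylinder(h = 15, r = 89);
translate([370, 195, 15]) cylinder(h = 115, r = 29);
translate([370, 195, 130]) cylinder(h = 15, r = 89);


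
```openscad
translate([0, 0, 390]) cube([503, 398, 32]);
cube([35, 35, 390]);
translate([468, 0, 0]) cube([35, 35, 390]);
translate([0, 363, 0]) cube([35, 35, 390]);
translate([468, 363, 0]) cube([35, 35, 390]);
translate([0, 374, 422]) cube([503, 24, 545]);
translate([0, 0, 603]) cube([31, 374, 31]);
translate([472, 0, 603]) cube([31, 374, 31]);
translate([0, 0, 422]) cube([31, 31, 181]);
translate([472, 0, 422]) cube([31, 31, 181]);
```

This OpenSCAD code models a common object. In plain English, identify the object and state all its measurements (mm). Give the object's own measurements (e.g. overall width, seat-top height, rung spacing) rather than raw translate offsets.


A chair. The seat is a 503×398×32 mm slab with its top at z = 422 mm, on four 35×35 mm corner legs (flush with the seat edges, standing on z = 0). A flat backrest 24 mm thick, 545 mm tall, spans the full seat width and rises from the seat top along its +y edge, rear face flush with the rear of the seat. Two armrests of 31×31 mm section run along each side from the seat's front edge to the front of the backrest, top faces 212 mm above the seat top and outer faces flush with the seat's x-edges; a 31×31 mm post under the front of each armrest stands on the seat at the front corner.


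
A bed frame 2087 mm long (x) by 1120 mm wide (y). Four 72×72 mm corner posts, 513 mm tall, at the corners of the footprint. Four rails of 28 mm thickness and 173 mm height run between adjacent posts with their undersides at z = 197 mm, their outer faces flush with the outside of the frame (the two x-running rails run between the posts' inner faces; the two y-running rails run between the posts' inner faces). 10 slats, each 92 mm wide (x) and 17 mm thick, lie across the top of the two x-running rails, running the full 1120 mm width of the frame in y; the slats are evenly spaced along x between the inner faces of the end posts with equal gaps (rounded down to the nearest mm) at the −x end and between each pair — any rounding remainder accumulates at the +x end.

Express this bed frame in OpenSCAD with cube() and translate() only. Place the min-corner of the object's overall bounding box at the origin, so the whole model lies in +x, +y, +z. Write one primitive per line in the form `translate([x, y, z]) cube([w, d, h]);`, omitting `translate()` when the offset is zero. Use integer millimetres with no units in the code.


cube([72, 72, 513]);
translate([0, 1048, 0]) cube([72, 72, 513]);
translate([2015, 0, 0]) cube([72, 72, 513]);
translate([2015, 1048, 0]) cube([72, 72, 513]);
translate([72, 0, 197]) cube([1943, 28, 173]);
translate([72, 1092, 197]) cube([1943, 28, 173]);
translate([0, 72, 197]) cube([28, 976, 173]);
translate([2059, 72, 197]) cube([28, 976, 173]);
translate([165, 0, 370]) cube([92, 1120, 17]);
translate([350, 0, 370]) cube([92, 1120, 17]);
translate([535, 0, 370]) cube([92, 1120, 17]);
translate([720, 0, 370]) cube([92, 1120, 17]);
translate([905, 0, 370]) cube([92, 1120, 17]);
translate([1090, 0, 370]) cube([92, 1120, 17]);
translate([1275, 0, 370]) cube([92, 1120, 17]);
translate([1460, 0, 370]) cube([92, 1120, 17]);
translate([1645, 0, 370]) cube([92, 1120, 17]);
translate([1830, 0, 370]) cube([92, 1120, 17]);


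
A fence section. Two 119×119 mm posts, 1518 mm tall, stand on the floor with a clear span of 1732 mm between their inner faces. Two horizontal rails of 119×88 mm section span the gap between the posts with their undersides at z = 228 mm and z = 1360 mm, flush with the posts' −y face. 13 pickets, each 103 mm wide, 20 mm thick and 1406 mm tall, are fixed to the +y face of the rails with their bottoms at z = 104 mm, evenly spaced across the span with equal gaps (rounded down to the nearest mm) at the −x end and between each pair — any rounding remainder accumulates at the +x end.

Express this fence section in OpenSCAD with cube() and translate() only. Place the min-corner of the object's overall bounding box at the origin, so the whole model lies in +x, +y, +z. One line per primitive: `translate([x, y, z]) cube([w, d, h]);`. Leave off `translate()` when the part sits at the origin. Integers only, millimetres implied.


cube([119, 119, 1518]);
translate([1851, 0, 0]) cube([119, 119, 1518]);
translate([119, 0, 228]) cube([1732, 119, 88]);
translate([119, 0, 1360]) cube([1732, 119, 88]);
translate([147, 119, 104]) cube([103, 20, 1406]);
translate([278, 119, 104]) cube([103, 20, 1406]);
translate([409, 119, 104]) cube([103, 20, 1406]);
translate([540, 119, 104]) cube([103, 20, 1406]);
translate([671, 119, 104]) cube([103, 20, 1406]);
translate([802, 119, 104]) cube([103, 20, 1406]);
translate([933, 119, 104]) cube([103, 20, 1406]);
translate([1064, 119, 104]) cube([103, 20, 1406]);
translate([1195, 119, 104]) cube([103, 20, 1406]);
translate([1326, 119, 104]) cube([103, 20, 1406]);
translate([1457, 119, 104]) cube([103, 20, 1406]);
translate([1588, 119, 104]) cube([103, 20, 1406]);
translate([1719, 119, 104]) cube([103, 20, 1406]);


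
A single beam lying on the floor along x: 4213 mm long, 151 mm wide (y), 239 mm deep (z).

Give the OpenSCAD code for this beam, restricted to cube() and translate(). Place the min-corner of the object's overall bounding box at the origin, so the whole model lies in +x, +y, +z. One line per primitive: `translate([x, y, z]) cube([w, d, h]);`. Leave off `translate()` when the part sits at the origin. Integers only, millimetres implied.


cube([4213, 151, 239]);


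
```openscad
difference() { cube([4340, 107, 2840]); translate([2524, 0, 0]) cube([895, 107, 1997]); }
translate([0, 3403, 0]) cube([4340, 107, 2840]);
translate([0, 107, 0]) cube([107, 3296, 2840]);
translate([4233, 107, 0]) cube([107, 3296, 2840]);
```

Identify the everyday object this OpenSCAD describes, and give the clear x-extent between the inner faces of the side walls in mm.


A single room. The interior width is 4126 mm.

Four walls enclosing a rectangle with a door in the front wall — a room. Outside width 4340 minus two 107 mm walls gives 4126 mm.


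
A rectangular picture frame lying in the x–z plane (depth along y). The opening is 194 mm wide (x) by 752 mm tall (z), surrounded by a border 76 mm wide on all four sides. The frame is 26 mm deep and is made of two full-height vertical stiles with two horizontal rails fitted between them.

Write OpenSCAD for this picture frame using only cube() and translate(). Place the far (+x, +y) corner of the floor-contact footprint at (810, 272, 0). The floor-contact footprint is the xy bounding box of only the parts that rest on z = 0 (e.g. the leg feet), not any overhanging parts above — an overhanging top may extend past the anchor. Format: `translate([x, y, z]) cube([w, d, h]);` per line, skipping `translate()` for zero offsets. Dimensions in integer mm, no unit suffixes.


translate([464, 246, 0]) cube([76, 26, 904]);
translate([734, 246, 0]) cube([76, 26, 904]);
translate([540, 246, 0]) cube([194, 26, 76]);
translate([540, 246, 828]) cube([194, 26, 76]);


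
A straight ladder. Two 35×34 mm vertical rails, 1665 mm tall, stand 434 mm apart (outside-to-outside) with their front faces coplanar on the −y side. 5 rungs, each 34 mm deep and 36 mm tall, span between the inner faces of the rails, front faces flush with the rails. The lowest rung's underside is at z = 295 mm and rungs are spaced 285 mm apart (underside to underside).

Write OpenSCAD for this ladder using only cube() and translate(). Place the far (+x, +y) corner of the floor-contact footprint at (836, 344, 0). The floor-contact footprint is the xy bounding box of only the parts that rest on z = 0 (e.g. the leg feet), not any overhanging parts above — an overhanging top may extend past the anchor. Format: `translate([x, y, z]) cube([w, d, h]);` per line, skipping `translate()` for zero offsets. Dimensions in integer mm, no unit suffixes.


// rung span = 434 - 2*35 = 364
// rung[k] z = 295 + k*285
translate([402, 310, 0]) cube([35, 34, 1665]);
translate([801, 310, 0]) cube([35, 34, 1665]);
translate([437, 310, 295]) cube([364, 34, 36]);
translate([437, 310, 580]) cube([364, 34, 36]);
translate([437, 310, 865]) cube([364, 34, 36]);
translate([437, 310, 1150]) cube([364, 34, 36]);
translate([437, 310, 1435]) cube([364, 34, 36]);


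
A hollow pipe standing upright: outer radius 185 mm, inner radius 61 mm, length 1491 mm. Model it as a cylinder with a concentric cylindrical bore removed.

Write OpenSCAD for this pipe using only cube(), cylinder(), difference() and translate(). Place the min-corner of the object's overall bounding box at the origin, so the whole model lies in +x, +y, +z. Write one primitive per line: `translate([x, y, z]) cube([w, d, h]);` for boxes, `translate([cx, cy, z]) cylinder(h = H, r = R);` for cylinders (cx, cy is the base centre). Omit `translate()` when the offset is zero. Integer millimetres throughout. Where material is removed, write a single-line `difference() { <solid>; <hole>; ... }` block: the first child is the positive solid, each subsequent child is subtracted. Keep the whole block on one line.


difference() { translate([185, 185, 0]) cylinder(h = 1491, r = 185); translate([185, 185, 0]) cylinder(h = 1491, r = 61); }


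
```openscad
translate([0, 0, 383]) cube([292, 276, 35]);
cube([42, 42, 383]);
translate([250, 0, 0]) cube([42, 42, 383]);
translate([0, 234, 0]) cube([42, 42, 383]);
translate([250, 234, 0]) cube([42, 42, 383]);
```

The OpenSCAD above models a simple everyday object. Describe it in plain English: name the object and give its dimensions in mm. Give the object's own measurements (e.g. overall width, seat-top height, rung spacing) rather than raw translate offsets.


A four-legged stool. The seat is a 292×276×35 mm slab whose top surface is at z = 418 mm; four square legs, each 42×42 mm in cross-section, run from the floor (z = 0) to the underside of the seat, each flush with a corner of the seat.


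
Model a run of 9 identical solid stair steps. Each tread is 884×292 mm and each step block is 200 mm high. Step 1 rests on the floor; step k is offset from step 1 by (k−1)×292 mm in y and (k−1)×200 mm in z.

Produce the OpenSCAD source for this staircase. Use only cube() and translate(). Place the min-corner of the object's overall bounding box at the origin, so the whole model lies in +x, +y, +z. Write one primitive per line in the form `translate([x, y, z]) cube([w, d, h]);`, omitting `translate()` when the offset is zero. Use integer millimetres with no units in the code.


cube([884, 292, 200]);
translate([0, 292, 200]) cube([884, 292, 200]);
translate([0, 584, 400]) cube([884, 292, 200]);
translate([0, 876, 600]) cube([884, 292, 200]);
translate([0, 1168, 800]) cube([884, 292, 200]);
translate([0, 1460, 1000]) cube([884, 292, 200]);
translate([0, 1752, 1200]) cube([884, 292, 200]);
translate([0, 2044, 1400]) cube([884, 292, 200]);
translate([0, 2336, 1600]) cube([884, 292, 200]);


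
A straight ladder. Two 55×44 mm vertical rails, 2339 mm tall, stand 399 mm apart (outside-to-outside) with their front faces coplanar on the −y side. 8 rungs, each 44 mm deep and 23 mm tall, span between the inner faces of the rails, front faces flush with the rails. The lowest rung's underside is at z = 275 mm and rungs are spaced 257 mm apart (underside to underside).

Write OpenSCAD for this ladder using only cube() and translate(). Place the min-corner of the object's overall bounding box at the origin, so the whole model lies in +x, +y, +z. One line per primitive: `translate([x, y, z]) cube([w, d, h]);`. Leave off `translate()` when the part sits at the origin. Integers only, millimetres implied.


cube([55, 44, 2339]);
translate([344, 0, 0]) cube([55, 44, 2339]);
translate([55, 0, 275]) cube([289, 44, 23]);
translate([55, 0, 532]) cube([289, 44, 23]);
translate([55, 0, 789]) cube([289, 44, 23]);
translate([55, 0, 1046]) cube([289, 44, 23]);
translate([55, 0, 1303]) cube([289, 44, 23]);
translate([55, 0, 1560]) cube([289, 44, 23]);
translate([55, 0, 1817]) cube([289, 44, 23]);
translate([55, 0, 2074]) cube([289, 44, 23]);


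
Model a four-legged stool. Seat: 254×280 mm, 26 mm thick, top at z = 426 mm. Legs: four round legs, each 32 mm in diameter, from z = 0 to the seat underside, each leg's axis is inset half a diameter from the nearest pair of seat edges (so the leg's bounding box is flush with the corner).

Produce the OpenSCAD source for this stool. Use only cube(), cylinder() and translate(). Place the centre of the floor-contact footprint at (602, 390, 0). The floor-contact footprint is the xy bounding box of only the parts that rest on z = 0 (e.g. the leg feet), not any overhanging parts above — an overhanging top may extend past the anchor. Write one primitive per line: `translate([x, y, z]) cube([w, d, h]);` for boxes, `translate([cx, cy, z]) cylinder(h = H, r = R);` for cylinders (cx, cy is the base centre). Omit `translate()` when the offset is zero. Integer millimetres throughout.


// leg_h = 426 - 26 = 400
translate([475, 250, 400]) cube([254, 280, 26]);
translate([491, 266, 0]) cylinder(h = 400, r = 16);
translate([713, 266, 0]) cylinder(h = 400, r = 16);
translate([491, 514, 0]) cylinder(h = 400, r = 16);
translate([713, 514, 0]) cylinder(h = 400, r = 16);


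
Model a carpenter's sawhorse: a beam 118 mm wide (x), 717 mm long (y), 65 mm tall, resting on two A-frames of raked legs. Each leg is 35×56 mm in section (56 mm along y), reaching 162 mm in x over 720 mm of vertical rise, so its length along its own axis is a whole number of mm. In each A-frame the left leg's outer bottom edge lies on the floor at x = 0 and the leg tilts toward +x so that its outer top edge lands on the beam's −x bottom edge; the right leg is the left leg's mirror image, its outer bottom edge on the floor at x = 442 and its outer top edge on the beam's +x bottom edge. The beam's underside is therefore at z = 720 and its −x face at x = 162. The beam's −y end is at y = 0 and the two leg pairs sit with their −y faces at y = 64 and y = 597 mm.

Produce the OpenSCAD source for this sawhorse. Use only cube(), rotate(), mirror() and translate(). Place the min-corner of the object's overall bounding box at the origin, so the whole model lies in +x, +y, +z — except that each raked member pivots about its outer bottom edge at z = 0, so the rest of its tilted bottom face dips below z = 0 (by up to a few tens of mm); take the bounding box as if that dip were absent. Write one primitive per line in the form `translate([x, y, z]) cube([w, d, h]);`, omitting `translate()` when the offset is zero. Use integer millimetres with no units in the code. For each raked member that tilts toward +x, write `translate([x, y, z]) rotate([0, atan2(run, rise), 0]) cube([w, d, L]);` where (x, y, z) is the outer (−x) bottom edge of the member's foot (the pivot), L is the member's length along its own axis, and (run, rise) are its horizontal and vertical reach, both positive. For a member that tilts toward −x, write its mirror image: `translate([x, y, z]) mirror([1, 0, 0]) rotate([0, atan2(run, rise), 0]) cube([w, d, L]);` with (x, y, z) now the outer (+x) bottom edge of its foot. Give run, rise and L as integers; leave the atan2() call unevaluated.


translate([162, 0, 720]) cube([118, 717, 65]);
translate([0, 64, 0]) rotate([0, atan2(162, 720), 0]) cube([35, 56, 738]);
translate([442, 64, 0]) mirror([1, 0, 0]) rotate([0, atan2(162, 720), 0]) cube([35, 56, 738]);
translate([0, 597, 0]) rotate([0, atan2(162, 720), 0]) cube([35, 56, 738]);
translate([442, 597, 0]) mirror([1, 0, 0]) rotate([0, atan2(162, 720), 0]) cube([35, 56, 738]);


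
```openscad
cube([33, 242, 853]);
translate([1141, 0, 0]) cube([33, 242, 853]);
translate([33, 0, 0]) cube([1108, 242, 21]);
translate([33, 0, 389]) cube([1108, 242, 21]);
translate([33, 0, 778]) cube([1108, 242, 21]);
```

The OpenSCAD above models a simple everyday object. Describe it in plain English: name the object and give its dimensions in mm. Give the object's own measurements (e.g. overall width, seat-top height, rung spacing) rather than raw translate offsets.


An open bookshelf. Two side panels, each 33 mm thick, 242 mm deep and 853 mm tall, stand 1174 mm apart (outside-to-outside). Between them sit 3 shelves, each 21 mm thick and 242 mm deep, spanning the full gap between the sides. The bottom shelf rests on the floor (its underside at z = 0) and the clear gap between one shelf's top and the next shelf's underside is 368 mm.


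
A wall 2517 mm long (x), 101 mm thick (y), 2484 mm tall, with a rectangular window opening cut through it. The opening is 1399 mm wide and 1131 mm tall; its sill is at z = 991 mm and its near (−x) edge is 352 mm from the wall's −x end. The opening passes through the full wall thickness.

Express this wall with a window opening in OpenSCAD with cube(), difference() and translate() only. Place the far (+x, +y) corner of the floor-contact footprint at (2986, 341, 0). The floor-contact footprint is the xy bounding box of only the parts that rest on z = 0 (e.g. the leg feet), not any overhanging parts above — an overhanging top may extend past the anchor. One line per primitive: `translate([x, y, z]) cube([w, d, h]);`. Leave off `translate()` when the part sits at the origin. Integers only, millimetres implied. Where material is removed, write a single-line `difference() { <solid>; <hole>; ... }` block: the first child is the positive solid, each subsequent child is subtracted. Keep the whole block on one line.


difference() { translate([469, 240, 0]) cube([2517, 101, 2484]); translate([821, 240, 991]) cube([1399, 101, 1131]); }


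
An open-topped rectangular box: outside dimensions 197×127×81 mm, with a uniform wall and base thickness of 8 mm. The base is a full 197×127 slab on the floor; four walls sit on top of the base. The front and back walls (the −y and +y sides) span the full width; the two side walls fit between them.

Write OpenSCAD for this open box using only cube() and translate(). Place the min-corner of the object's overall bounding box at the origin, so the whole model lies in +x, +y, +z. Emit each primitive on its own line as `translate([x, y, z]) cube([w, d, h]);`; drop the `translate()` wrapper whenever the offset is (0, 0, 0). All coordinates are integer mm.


cube([197, 127, 8]);
translate([0, 0, 8]) cube([197, 8, 73]);
translate([0, 119, 8]) cube([197, 8, 73]);
translate([0, 8, 8]) cube([8, 111, 73]);
translate([189, 8, 8]) cube([8, 111, 73]);


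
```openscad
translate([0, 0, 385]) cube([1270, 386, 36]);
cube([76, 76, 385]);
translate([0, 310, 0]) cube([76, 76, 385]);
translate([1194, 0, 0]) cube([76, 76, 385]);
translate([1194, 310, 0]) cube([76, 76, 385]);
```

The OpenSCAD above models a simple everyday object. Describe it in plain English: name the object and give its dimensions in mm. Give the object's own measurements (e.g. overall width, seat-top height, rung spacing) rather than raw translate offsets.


A bench: a 1270×386 mm seat slab, 36 mm thick, top at z = 421 mm, on four 76×76 mm square legs flush with the seat corners and standing on z = 0.


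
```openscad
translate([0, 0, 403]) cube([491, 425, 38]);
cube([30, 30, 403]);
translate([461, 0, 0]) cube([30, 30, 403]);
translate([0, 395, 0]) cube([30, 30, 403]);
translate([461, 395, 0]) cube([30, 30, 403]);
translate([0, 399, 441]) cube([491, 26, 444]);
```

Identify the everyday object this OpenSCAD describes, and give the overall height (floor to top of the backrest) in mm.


A chair. The overall height is 885 mm.

A slab on four corner posts with a tall panel at the back — a chair. The seat slab sits at z = 403 with thickness 38, and the 444 mm backrest starts at the seat top, so the overall height is 403 + 38 + 444 = 885 mm.


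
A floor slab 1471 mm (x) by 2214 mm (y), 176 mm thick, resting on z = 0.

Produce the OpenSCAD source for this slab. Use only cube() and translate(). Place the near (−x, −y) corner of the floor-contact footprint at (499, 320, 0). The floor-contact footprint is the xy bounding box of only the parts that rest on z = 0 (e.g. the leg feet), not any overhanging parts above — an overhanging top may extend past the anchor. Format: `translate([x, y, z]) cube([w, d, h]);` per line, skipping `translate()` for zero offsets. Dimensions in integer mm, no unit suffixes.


translate([499, 320, 0]) cube([1471, 2214, 176]);


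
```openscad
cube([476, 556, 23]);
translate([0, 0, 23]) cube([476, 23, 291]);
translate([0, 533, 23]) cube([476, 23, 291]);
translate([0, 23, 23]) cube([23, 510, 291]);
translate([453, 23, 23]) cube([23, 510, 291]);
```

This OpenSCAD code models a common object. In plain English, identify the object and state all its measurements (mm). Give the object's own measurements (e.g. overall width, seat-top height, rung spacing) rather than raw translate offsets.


An open-topped rectangular box: outside dimensions 476×556×314 mm, with a uniform wall and base thickness of 23 mm. The base is a full 476×556 slab on the floor; four walls sit on top of the base. The front and back walls (the −y and +y sides) span the full width; the two side walls fit between them.


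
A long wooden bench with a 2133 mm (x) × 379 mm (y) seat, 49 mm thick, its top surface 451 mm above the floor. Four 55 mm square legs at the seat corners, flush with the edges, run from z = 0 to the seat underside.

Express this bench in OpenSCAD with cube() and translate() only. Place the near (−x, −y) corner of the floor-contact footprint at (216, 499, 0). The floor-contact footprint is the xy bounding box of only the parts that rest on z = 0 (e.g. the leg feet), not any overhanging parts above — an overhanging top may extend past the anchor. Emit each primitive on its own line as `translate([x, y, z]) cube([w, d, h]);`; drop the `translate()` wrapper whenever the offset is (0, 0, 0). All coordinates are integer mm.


// leg_h = 451 − 49 = 402
translate([216, 499, 402]) cube([2133, 379, 49]);
translate([216, 499, 0]) cube([55, 55, 402]);
translate([216, 823, 0]) cube([55, 55, 402]);
translate([2294, 499, 0]) cube([55, 55, 402]);
translate([2294, 823, 0]) cube([55, 55, 402]);


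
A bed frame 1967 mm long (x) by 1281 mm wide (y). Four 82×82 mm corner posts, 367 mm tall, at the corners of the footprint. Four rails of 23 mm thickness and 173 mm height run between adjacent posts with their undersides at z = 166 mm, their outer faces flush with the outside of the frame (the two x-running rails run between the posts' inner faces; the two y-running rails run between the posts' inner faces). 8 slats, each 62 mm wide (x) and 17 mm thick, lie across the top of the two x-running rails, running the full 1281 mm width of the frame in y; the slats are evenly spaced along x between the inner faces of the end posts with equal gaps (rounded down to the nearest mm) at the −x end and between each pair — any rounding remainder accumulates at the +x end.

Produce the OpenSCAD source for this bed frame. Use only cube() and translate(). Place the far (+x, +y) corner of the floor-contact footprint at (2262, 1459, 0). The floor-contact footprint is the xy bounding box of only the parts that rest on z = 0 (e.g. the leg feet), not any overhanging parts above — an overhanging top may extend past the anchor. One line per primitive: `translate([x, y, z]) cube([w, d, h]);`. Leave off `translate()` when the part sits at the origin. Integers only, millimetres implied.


// slat z = rail_z + rail_h = 166 + 173 = 339
// slat gap = ⌊(1803 − 8·62) / 9⌋ = 145
translate([295, 178, 0]) cube([82, 82, 367]);
translate([295, 1377, 0]) cube([82, 82, 367]);
translate([2180, 178, 0]) cube([82, 82, 367]);
translate([2180, 1377, 0]) cube([82, 82, 367]);
translate([377, 178, 166]) cube([1803, 23, 173]);
translate([377, 1436, 166]) cube([1803, 23, 173]);
translate([295, 260, 166]) cube([23, 1117, 173]);
translate([2239, 260, 166]) cube([23, 1117, 173]);
translate([522, 178, 339]) cube([62, 1281, 17]);
translate([729, 178, 339]) cube([62, 1281, 17]);
translate([936, 178, 339]) cube([62, 1281, 17]);
translate([1143, 178, 339]) cube([62, 1281, 17]);
translate([1350, 178, 339]) cube([62, 1281, 17]);
translate([1557, 178, 339]) cube([62, 1281, 17]);
translate([1764, 178, 339]) cube([62, 1281, 17]);
translate([1971, 178, 339]) cube([62, 1281, 17]);


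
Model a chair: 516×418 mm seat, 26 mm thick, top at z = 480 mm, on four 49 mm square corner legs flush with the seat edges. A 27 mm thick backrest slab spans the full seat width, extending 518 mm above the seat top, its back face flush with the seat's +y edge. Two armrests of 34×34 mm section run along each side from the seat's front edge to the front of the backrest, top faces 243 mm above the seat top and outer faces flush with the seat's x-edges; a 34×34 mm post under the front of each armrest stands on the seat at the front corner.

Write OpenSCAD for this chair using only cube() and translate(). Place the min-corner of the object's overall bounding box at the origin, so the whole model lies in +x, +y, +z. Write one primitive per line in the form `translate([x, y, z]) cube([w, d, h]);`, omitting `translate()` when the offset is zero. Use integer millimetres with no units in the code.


// leg_h = 480 - 26 = 454
// arm post h = 243 - 34 = 209
translate([0, 0, 454]) cube([516, 418, 26]);
cube([49, 49, 454]);
translate([467, 0, 0]) cube([49, 49, 454]);
translate([0, 369, 0]) cube([49, 49, 454]);
translate([467, 369, 0]) cube([49, 49, 454]);
translate([0, 391, 480]) cube([516, 27, 518]);
translate([0, 0, 689]) cube([34, 391, 34]);
translate([482, 0, 689]) cube([34, 391, 34]);
translate([0, 0, 480]) cube([34, 34, 209]);
translate([482, 0, 480]) cube([34, 34, 209]);


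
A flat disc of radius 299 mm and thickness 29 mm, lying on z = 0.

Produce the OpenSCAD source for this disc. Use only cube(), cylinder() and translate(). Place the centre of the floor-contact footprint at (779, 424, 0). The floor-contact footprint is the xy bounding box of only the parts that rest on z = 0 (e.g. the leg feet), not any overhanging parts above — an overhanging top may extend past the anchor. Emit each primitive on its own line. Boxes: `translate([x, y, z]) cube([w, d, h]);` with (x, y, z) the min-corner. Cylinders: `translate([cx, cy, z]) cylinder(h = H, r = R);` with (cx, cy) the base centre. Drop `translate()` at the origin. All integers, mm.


translate([779, 424, 0]) cylinder(h = 29, r = 299);


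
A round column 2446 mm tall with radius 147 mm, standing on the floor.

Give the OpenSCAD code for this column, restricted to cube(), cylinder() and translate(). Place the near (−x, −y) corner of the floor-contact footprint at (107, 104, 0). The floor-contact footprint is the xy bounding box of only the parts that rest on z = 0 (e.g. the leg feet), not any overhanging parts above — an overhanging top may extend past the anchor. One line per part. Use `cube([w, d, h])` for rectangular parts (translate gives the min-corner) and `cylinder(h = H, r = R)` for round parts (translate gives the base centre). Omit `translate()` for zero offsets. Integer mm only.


translate([254, 251, 0]) cylinder(h = 2446, r = 147);


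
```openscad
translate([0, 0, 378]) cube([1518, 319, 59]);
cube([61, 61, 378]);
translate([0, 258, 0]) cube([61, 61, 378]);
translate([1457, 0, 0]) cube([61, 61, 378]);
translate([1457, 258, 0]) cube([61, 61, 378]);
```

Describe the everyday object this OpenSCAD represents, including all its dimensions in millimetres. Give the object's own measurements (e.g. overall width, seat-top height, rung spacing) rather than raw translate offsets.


A long wooden bench with a 1518 mm (x) × 319 mm (y) seat, 59 mm thick, its top surface 437 mm above the floor. Four 61 mm square legs at the seat corners, flush with the edges, run from z = 0 to the seat underside.


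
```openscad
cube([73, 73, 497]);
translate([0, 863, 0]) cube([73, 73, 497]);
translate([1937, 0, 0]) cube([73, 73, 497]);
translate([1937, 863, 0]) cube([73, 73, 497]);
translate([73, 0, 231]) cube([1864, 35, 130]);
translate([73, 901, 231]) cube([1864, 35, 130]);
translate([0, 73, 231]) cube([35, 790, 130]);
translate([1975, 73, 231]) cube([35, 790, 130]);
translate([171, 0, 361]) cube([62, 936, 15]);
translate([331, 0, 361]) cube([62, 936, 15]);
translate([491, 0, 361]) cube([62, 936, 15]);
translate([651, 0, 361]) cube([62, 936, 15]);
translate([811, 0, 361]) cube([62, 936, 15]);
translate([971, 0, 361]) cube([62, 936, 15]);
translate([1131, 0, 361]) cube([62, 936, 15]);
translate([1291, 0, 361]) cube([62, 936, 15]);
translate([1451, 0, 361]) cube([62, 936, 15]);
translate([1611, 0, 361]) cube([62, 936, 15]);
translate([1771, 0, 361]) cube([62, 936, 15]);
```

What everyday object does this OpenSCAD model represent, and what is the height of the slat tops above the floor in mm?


A bed frame. The slat-top height is 376 mm.

Four posts, four rails, and a row of slats — a bed frame. Slats sit on the rails at z = 231 + 130 = 361; with slat thickness 15, the top is 376 mm.


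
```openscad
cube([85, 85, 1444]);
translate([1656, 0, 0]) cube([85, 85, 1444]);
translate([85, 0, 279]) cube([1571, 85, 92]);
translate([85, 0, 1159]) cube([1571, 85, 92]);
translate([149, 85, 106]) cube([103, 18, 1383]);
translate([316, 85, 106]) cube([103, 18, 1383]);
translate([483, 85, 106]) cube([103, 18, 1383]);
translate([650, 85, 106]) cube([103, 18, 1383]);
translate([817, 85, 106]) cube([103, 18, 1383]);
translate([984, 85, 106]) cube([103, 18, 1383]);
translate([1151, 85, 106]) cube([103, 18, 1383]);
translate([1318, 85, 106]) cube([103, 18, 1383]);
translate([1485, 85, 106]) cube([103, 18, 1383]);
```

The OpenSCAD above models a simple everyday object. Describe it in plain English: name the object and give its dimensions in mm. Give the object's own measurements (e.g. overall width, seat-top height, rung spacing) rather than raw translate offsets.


A fence section. Two 85×85 mm posts, 1444 mm tall, stand on the floor with a clear span of 1571 mm between their inner faces. Two horizontal rails of 85×92 mm section span the gap between the posts with their undersides at z = 279 mm and z = 1159 mm, flush with the posts' −y face. 9 pickets, each 103 mm wide, 18 mm thick and 1383 mm tall, are fixed to the +y face of the rails with their bottoms at z = 106 mm, spaced across the span with a 64 mm gap after the −x post and between neighbouring pickets, with 68 mm left before the +x post.


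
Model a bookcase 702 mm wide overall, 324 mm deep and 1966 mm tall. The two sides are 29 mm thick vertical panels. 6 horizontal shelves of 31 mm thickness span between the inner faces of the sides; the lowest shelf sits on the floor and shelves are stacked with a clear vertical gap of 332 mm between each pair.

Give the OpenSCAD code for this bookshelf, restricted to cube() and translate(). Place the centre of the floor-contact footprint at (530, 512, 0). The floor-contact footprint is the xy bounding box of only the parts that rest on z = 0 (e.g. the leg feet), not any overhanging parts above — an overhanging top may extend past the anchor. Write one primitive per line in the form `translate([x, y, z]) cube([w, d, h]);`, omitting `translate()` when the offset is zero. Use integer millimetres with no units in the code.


translate([179, 350, 0]) cube([29, 324, 1966]);
translate([852, 350, 0]) cube([29, 324, 1966]);
translate([208, 350, 0]) cube([644, 324, 31]);
translate([208, 350, 363]) cube([644, 324, 31]);
translate([208, 350, 726]) cube([644, 324, 31]);
translate([208, 350, 1089]) cube([644, 324, 31]);
translate([208, 350, 1452]) cube([644, 324, 31]);
translate([208, 350, 1815]) cube([644, 324, 31]);


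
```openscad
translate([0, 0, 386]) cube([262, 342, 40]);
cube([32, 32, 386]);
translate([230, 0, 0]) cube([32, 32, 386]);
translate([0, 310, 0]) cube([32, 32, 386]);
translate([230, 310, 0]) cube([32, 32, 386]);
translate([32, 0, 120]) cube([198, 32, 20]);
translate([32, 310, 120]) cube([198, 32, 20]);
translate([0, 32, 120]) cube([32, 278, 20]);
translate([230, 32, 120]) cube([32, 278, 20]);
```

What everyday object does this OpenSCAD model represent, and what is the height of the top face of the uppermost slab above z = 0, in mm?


A stool. The seat height is 426 mm.

A 262×342×40 slab at z = 386 on four corner posts — a stool. The seat top is 386 + 40 = 426 mm.


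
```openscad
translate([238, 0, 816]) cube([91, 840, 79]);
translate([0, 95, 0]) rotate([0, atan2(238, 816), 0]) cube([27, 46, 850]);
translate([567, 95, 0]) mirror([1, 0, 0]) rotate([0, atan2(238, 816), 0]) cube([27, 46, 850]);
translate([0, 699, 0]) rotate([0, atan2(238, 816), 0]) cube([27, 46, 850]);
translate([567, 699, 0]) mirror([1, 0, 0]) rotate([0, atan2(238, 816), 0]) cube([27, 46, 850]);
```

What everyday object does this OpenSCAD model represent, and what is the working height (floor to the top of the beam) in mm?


A sawhorse. The overall height is 895 mm.

A beam across two mirrored pairs of raked legs — a sawhorse. The beam's underside is at z = 816 (matching the legs' vertical rise in atan2(238, 816)) and the beam is 79 mm tall, so its top is at 816 + 79 = 895 mm. The raked legs top out at the beam's underside, so that is the highest point.


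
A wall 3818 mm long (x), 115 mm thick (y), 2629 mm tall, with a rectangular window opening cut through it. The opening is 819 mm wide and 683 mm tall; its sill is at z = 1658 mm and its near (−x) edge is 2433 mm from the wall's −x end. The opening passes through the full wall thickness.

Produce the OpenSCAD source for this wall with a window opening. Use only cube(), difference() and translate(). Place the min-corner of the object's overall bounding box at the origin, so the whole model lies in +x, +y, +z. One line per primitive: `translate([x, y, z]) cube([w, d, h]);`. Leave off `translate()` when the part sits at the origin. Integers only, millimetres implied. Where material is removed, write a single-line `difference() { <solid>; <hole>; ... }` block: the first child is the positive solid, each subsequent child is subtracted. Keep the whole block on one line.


difference() { cube([3818, 115, 2629]); translate([2433, 0, 1658]) cube([819, 115, 683]); }


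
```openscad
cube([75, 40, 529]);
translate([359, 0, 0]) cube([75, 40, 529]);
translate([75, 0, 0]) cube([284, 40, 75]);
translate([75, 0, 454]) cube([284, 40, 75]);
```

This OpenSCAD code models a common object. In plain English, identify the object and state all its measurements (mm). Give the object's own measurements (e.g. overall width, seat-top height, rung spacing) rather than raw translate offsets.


A rectangular picture frame lying in the x–z plane (depth along y). The opening is 284 mm wide (x) by 379 mm tall (z), surrounded by a border 75 mm wide on all four sides. The frame is 40 mm deep and is made of two full-height vertical stiles with two horizontal rails fitted between them.


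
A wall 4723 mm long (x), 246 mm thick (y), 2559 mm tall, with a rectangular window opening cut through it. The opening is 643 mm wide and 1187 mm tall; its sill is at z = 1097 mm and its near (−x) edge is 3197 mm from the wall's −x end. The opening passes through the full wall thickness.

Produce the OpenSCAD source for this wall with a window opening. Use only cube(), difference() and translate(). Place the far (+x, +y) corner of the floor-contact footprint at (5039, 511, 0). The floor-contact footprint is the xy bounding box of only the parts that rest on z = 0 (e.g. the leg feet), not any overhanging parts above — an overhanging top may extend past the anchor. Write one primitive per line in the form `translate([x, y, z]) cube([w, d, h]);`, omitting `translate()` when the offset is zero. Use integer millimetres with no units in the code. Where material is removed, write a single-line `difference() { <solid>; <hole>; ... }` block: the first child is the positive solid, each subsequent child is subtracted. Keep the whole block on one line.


difference() { translate([316, 265, 0]) cube([4723, 246, 2559]); translate([3513, 265, 1097]) cube([643, 246, 1187]); }


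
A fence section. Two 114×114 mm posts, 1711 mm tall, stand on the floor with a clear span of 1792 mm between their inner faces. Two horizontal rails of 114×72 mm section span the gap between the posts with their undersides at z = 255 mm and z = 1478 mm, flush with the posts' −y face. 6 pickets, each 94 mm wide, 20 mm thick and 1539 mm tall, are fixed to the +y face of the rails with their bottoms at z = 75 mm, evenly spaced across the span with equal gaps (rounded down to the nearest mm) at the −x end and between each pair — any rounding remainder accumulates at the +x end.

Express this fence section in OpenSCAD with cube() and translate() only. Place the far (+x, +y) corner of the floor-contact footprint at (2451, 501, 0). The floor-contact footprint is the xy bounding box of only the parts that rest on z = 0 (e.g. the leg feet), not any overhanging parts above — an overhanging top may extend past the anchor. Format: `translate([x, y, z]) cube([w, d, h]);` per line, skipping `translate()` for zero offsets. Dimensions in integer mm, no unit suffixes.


translate([431, 387, 0]) cube([114, 114, 1711]);
translate([2337, 387, 0]) cube([114, 114, 1711]);
translate([545, 387, 255]) cube([1792, 114, 72]);
translate([545, 387, 1478]) cube([1792, 114, 72]);
translate([720, 501, 75]) cube([94, 20, 1539]);
translate([989, 501, 75]) cube([94, 20, 1539]);
translate([1258, 501, 75]) cube([94, 20, 1539]);
translate([1527, 501, 75]) cube([94, 20, 1539]);
translate([1796, 501, 75]) cube([94, 20, 1539]);
translate([2065, 501, 75]) cube([94, 20, 1539]);


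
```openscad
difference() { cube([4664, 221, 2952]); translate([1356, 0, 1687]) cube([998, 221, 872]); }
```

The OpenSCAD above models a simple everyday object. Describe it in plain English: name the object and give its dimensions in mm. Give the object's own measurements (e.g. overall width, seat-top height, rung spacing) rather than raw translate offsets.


A wall 4664 mm long (x), 221 mm thick (y), 2952 mm tall, with a rectangular window opening cut through it. The opening is 998 mm wide and 872 mm tall; its sill is at z = 1687 mm and its near (−x) edge is 1356 mm from the wall's −x end. The opening passes through the full wall thickness.


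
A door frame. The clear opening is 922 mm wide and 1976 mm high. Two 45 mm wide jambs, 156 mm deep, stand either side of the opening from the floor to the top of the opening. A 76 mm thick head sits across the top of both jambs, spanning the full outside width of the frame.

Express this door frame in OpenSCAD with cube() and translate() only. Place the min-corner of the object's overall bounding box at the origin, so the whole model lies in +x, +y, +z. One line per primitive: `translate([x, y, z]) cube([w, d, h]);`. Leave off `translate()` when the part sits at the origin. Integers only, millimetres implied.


cube([45, 156, 1976]);
translate([967, 0, 0]) cube([45, 156, 1976]);
translate([0, 0, 1976]) cube([1012, 156, 76]);
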